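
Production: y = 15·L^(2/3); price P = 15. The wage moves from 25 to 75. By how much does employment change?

From P·MP_L = w with MP_L = 10·L^(-1/3), the labor demand is L(w) = (150/w)^(3).
At w = 25: L = 216. At w = 75: L = 8.
ΔL = 8 − 216 = -208.

ΔL = -208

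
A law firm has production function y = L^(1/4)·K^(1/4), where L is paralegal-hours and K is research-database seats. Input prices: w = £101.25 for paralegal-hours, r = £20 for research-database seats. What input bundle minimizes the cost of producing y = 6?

L* = 16, K* = 81

Cost minimization requires the marginal rate of technical substitution to equal the input-price ratio: MP_L/MP_K = w/r.
Here MP_L/MP_K = (1/4)·(K/L)/(1/4) = (K/L). Setting this equal to 101.25/20 = 5.0625 gives K = 5.0625L.
Substituting into y = 6: L^(1/4)·(5.0625L)^(1/4) = 6.
Solving, L = 16 and K = 81.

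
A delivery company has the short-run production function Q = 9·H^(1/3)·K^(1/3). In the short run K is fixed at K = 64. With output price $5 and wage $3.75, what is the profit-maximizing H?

With K = 64, MP_H = (1/3)·9·H^(-2/3)·64^(1/3) = 12·H^(-2/3).
Profit maximization for a price taker requires P·MP_H = w: 5·12·H^(-2/3) = 3.75.
So H^(-2/3) = 0.0625, which gives H = 64.

H* = 64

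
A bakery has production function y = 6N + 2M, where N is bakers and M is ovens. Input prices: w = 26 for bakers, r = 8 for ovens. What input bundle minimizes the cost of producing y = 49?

The inputs are perfect substitutes, so the firm uses whichever has the lower cost per unit of output.
Cost per unit of output via N is w/6 = 13/3; via M it is r/2 = 4. M is cheaper.
Producing y = 49 with M alone: N = 0, M = 24.5.

N* = 0, M* = 24.5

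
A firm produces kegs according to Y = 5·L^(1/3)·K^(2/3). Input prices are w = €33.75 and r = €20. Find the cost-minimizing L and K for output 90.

Cost minimization requires the marginal rate of technical substitution to equal the input-price ratio: MP_L/MP_K = w/r.
Here MP_L/MP_K = (1/3)·(K/L)/(2/3) = 0.5·(K/L). Setting this equal to 33.75/20 = 1.6875 gives K = 3.375L.
Substituting into Y = 90: 5·L^(1/3)·(3.375L)^(2/3) = 90.
Solving, L = 8 and K = 27.

L* = 8, K* = 27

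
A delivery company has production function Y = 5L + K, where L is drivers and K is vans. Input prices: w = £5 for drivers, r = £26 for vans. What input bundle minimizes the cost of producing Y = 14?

L* = 2.8, K* = 0

The inputs are perfect substitutes, so the firm uses whichever has the lower cost per unit of output.
Cost per unit of output via L is 1; via K it is 26. L is cheaper.
Producing Y = 14 with L alone: L = 2.8, K = 0.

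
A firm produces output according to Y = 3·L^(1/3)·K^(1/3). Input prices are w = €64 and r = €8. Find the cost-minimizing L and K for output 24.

Cost minimization requires the marginal rate of technical substitution to equal the input-price ratio: MP_L/MP_K = w/r.
Here MP_L/MP_K = (1/3)·(K/L)/(1/3) = (K/L). Setting this equal to 64/8 = 8 gives K = 8L.
Substituting into Y = 24: 3·L^(1/3)·(8L)^(1/3) = 24.
Solving, L = 8 and K = 64.

L* = 8, K* = 64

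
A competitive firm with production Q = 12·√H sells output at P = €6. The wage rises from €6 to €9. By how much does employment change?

From P·MP_H = w with MP_H = 6·H^(-1/2), the labor demand is H(w) = (36/w)^(2).
At w = 6: H = 36. At w = 9: H = 16.
ΔH = 16 − 36 = -20.

ΔH = -20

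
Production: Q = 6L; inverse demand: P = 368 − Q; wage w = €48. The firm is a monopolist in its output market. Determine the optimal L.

Marginal revenue from the inverse demand is MR = 368 − 2Q.
The marginal product is MP_L = 6.
A monopolist hires until marginal revenue product equals the wage: MR·MP_L = w.
(368 − 12L)·6 = 48, so L = 30.

L* = 30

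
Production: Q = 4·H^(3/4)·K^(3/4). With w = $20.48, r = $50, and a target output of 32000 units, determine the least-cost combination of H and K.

Cost minimization requires the marginal rate of technical substitution to equal the input-price ratio: MP_H/MP_K = w/r.
Here MP_H/MP_K = (3/4)·(K/H)/(3/4) = (K/H). Setting this equal to 20.48/50 = 0.4096 gives K = 0.4096H.
Substituting into Q = 32000: 4·H^(3/4)·(0.4096H)^(3/4) = 32000.
Solving, H = 625 and K = 256.

H* = 625, K* = 256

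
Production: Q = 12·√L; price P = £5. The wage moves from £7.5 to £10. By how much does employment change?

ΔL = -7

From P·MP_L = w with MP_L = 6·L^(-1/2), the labor demand is L(w) = (30/w)^(2).
At w = 7.5: L = 16. At w = 10: L = 9.
ΔL = 9 − 16 = -7.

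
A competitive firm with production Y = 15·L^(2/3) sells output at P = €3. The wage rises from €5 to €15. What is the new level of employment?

From P·MP_L = w with MP_L = 10·L^(-1/3), the labor demand is L(w) = (30/w)^(3).
At w = 5: L = 216. At w = 15: L = 8.

L* = 8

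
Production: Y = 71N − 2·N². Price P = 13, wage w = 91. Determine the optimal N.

N* = 16

The marginal product of N is MP_N = 71 − 4N.
A price-taking firm hires until the value of the marginal product equals the wage: P·MP_N = w, so 13·(71 − 4N) = 91.
Then 71 − 4N = 7, giving N = 16.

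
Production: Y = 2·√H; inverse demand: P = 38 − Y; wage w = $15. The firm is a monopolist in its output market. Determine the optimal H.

H* = 4

Marginal revenue from the inverse demand is MR = 38 − 2Y.
The marginal product is MP_H = H^(-1/2).
A monopolist hires until marginal revenue product equals the wage: MR·MP_H = w.
At H, Y = 2·√H. Substituting and solving: (38 − 4·√H)·H^(-1/2) = 15 gives H = 4.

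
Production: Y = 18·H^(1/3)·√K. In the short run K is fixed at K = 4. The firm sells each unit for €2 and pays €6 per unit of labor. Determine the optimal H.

H* = 8

With K = 4, MP_H = (1/3)·18·H^(-2/3)·4^(1/2) = 12·H^(-2/3).
Profit maximization for a price taker requires P·MP_H = w: 2·12·H^(-2/3) = 6.
So H^(-2/3) = 0.25, which gives H = 8.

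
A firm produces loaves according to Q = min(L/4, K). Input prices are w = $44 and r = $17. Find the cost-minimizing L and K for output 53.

With a fixed-proportions technology, the cost-minimizing bundle uses no slack in either input: L/4 = K = Q.
So L = 4·53 = 212 and K = 53.

L* = 212, K* = 53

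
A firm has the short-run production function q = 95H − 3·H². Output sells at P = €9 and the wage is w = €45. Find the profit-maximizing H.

H* = 15

The marginal product of H is MP_H = 95 − 6H.
A price-taking firm hires until the value of the marginal product equals the wage: P·MP_H = w, so 9·(95 − 6H) = 45.
Then 95 − 6H = 5, giving H = 15.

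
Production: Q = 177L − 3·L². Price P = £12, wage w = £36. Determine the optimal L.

The marginal product of L is MP_L = 177 − 6L.
A price-taking firm hires until the value of the marginal product equals the wage: P·MP_L = w, so 12·(177 − 6L) = 36.
Then 177 − 6L = 3, giving L = 29.

L* = 29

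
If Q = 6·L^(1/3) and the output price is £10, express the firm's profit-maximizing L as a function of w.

MP_L = (1/3)·6·L^(-2/3) = 2·L^(-2/3).
Setting P·MP_L = w: 20·L^(-2/3) = w.
Solving for L: L^(-2/3) = w/20, so L = (20/w)^(3/2).

L(w) = (20/w)^(3/2)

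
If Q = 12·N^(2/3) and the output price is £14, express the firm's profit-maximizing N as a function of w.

MP_N = (2/3)·12·N^(-1/3) = 8·N^(-1/3).
Setting P·MP_N = w: 112·N^(-1/3) = w.
Solving for N: N^(-1/3) = w/112, so N = (112/w)^(3).

N(w) = 1404928/w³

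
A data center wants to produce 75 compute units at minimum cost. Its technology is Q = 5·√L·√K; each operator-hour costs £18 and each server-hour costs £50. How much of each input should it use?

L* = 25, K* = 9

Cost minimization requires the marginal rate of technical substitution to equal the input-price ratio: MP_L/MP_K = w/r.
Here MP_L/MP_K = (1/2)·(K/L)/(1/2) = (K/L). Setting this equal to 18/50 = 0.36 gives K = 0.36L.
Substituting into Q = 75: 5·L^(1/2)·(0.36L)^(1/2) = 75.
Solving, L = 25 and K = 9.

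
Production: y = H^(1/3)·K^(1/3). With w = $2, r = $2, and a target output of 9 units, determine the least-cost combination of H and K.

H* = 27, K* = 27

Cost minimization requires the marginal rate of technical substitution to equal the input-price ratio: MP_H/MP_K = w/r.
Here MP_H/MP_K = (1/3)·(K/H)/(1/3) = (K/H). Setting this equal to 2/2 = 1 gives K = H.
Substituting into y = 9: H^(1/3)·(H)^(1/3) = 9.
Solving, H = 27 and K = 27.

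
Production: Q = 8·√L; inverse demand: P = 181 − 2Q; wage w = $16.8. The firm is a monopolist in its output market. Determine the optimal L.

L* = 25

Marginal revenue from the inverse demand is MR = 181 − 4Q.
The marginal product is MP_L = 4·L^(-1/2).
A monopolist hires until marginal revenue product equals the wage: MR·MP_L = w.
At L, Q = 8·√L. Substituting and solving: (181 − 32·√L)·4·L^(-1/2) = 16.8 gives L = 25.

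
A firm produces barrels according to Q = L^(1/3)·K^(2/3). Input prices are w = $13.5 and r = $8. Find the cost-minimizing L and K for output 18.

L* = 8, K* = 27

Cost minimization requires the marginal rate of technical substitution to equal the input-price ratio: MP_L/MP_K = w/r.
Here MP_L/MP_K = (1/3)·(K/L)/(2/3) = 0.5·(K/L). Setting this equal to 13.5/8 = 1.6875 gives K = 3.375L.
Substituting into Q = 18: L^(1/3)·(3.375L)^(2/3) = 18.
Solving, L = 8 and K = 27.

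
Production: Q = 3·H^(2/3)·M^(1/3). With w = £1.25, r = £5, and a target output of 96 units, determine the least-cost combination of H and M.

Cost minimization requires the marginal rate of technical substitution to equal the input-price ratio: MP_H/MP_M = w/r.
Here MP_H/MP_M = (2/3)·(M/H)/(1/3) = 2·(M/H). Setting this equal to 1.25/5 = 0.25 gives M = 0.125H.
Substituting into Q = 96: 3·H^(2/3)·(0.125H)^(1/3) = 96.
Solving, H = 64 and M = 8.

H* = 64, M* = 8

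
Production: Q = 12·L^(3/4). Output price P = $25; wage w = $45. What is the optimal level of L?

L* = 625

MP_L = (3/4)·12·L^(-1/4) = 9·L^(-1/4).
Profit maximization for a price taker requires P·MP_L = w: 25·9·L^(-1/4) = 45.
So L^(-1/4) = 0.2, which gives L = 625.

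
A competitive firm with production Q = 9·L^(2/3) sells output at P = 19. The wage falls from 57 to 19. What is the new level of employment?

L* = 216

From P·MP_L = w with MP_L = 6·L^(-1/3), the labor demand is L(w) = (114/w)^(3).
At w = 57: L = 8. At w = 19: L = 216.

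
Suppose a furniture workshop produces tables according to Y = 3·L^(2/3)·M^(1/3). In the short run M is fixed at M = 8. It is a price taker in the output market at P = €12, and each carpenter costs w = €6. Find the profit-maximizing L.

With M = 8, MP_L = (2/3)·3·L^(-1/3)·8^(1/3) = 4·L^(-1/3).
Profit maximization for a price taker requires P·MP_L = w: 12·4·L^(-1/3) = 6.
So L^(-1/3) = 0.125, which gives L = 512.

L* = 512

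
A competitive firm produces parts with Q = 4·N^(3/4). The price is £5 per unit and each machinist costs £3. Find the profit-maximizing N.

N* = 625

MP_N = (3/4)·4·N^(-1/4) = 3·N^(-1/4).
Profit maximization for a price taker requires P·MP_N = w: 5·3·N^(-1/4) = 3.
So N^(-1/4) = 0.2, which gives N = 625.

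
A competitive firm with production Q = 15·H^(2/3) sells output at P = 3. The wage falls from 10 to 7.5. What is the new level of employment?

H* = 64

From P·MP_H = w with MP_H = 10·H^(-1/3), the labor demand is H(w) = (30/w)^(3).
At w = 10: H = 27. At w = 7.5: H = 64.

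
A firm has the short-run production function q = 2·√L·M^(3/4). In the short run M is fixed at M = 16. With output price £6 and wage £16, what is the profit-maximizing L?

L* = 9

With M = 16, MP_L = (1/2)·2·L^(-1/2)·16^(3/4) = 8·L^(-1/2).
Profit maximization for a price taker requires P·MP_L = w: 6·8·L^(-1/2) = 16.
So L^(-1/2) = 1/3, which gives L = 9.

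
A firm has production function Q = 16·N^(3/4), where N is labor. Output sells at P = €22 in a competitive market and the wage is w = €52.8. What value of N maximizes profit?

N* = 625

MP_N = (3/4)·16·N^(-1/4) = 12·N^(-1/4).
Profit maximization for a price taker requires P·MP_N = w: 22·12·N^(-1/4) = 52.8.
So N^(-1/4) = 0.2, which gives N = 625.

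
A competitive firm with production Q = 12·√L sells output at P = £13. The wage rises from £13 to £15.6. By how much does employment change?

From P·MP_L = w with MP_L = 6·L^(-1/2), the labor demand is L(w) = (78/w)^(2).
At w = 13: L = 36. At w = 15.6: L = 25.
ΔL = 25 − 36 = -11.

ΔL = -11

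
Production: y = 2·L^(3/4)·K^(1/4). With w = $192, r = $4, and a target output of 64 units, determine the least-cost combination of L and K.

Cost minimization requires the marginal rate of technical substitution to equal the input-price ratio: MP_L/MP_K = w/r.
Here MP_L/MP_K = (3/4)·(K/L)/(1/4) = 3·(K/L). Setting this equal to 192/4 = 48 gives K = 16L.
Substituting into y = 64: 2·L^(3/4)·(16L)^(1/4) = 64.
Solving, L = 16 and K = 256.

L* = 16, K* = 256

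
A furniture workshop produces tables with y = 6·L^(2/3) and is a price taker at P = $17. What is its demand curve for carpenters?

MP_L = (2/3)·6·L^(-1/3) = 4·L^(-1/3).
Setting P·MP_L = w: 68·L^(-1/3) = w.
Solving for L: L^(-1/3) = w/68, so L = (68/w)^(3).

L(w) = 314432/w³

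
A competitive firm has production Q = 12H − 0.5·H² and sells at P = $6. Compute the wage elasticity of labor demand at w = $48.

ε = -2

From P·MP_H = w with MP_H = 12 − H, labor demand is H(w) = 12 − w/6.
dH/dw = −1/(6) = -1/6.
At w = 48, H = 4, so ε = (dH/dw)·(w/H) = (-1/6)·(48/4) = -2.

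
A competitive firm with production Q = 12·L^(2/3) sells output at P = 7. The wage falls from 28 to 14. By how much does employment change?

From P·MP_L = w with MP_L = 8·L^(-1/3), the labor demand is L(w) = (56/w)^(3).
At w = 28: L = 8. At w = 14: L = 64.
ΔL = 64 − 8 = 56.

ΔL = 56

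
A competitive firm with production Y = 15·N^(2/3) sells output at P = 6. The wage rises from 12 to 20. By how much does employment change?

ΔN = -98

From P·MP_N = w with MP_N = 10·N^(-1/3), the labor demand is N(w) = (60/w)^(3).
At w = 12: N = 125. At w = 20: N = 27.
ΔN = 27 − 125 = -98.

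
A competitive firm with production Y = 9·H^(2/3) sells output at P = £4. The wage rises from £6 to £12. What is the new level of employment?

From P·MP_H = w with MP_H = 6·H^(-1/3), the labor demand is H(w) = (24/w)^(3).
At w = 6: H = 64. At w = 12: H = 8.

H* = 8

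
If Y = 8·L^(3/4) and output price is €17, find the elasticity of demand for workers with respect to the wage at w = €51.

MP_L = (3/4)·8·L^(-1/4), so P·MP_L = w gives 102·L^(-1/4) = w.
Solving, L(w) = (102/w)^(4). This is a constant-elasticity form: L ∝ w^(−4), so ε = −4.

ε = -4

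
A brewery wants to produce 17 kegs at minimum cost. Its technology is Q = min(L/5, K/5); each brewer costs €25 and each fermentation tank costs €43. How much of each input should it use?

L* = 85, K* = 85

With a fixed-proportions technology, the cost-minimizing bundle uses no slack in either input: L/5 = K/5 = Q.
So L = 5·17 = 85 and K = 5·17 = 85.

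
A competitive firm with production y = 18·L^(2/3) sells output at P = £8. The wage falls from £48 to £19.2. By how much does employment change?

From P·MP_L = w with MP_L = 12·L^(-1/3), the labor demand is L(w) = (96/w)^(3).
At w = 48: L = 8. At w = 19.2: L = 125.
ΔL = 125 − 8 = 117.

ΔL = 117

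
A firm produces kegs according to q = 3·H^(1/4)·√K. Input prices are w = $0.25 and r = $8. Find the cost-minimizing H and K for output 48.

Cost minimization requires the marginal rate of technical substitution to equal the input-price ratio: MP_H/MP_K = w/r.
Here MP_H/MP_K = (1/4)·(K/H)/(1/2) = 0.5·(K/H). Setting this equal to 0.25/8 = 0.03125 gives K = 0.0625H.
Substituting into q = 48: 3·H^(1/4)·(0.0625H)^(1/2) = 48.
Solving, H = 256 and K = 16.

H* = 256, K* = 16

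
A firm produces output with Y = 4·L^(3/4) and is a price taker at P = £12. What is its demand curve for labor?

MP_L = (3/4)·4·L^(-1/4) = 3·L^(-1/4).
Setting P·MP_L = w: 36·L^(-1/4) = w.
Solving for L: L^(-1/4) = w/36, so L = (36/w)^(4).

L(w) = 1679616/w^(4)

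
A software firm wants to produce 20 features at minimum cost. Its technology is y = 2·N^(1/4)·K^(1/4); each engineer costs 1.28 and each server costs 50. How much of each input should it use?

Cost minimization requires the marginal rate of technical substitution to equal the input-price ratio: MP_N/MP_K = w/r.
Here MP_N/MP_K = (1/4)·(K/N)/(1/4) = (K/N). Setting this equal to 1.28/50 = 0.0256 gives K = 0.0256N.
Substituting into y = 20: 2·N^(1/4)·(0.0256N)^(1/4) = 20.
Solving, N = 625 and K = 16.

N* = 625, K* = 16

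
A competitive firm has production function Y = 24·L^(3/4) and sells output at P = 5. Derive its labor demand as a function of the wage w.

MP_L = (3/4)·24·L^(-1/4) = 18·L^(-1/4).
Setting P·MP_L = w: 90·L^(-1/4) = w.
Solving for L: L^(-1/4) = w/90, so L = (90/w)^(4).

L(w) = (90/w)^(4)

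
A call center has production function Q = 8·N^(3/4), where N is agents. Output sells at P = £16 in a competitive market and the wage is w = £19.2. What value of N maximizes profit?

MP_N = (3/4)·8·N^(-1/4) = 6·N^(-1/4).
Profit maximization for a price taker requires P·MP_N = w: 16·6·N^(-1/4) = 19.2.
So N^(-1/4) = 0.2, which gives N = 625.

N* = 625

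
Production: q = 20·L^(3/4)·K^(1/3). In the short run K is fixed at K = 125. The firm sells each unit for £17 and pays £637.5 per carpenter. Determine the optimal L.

L* = 16

With K = 125, MP_L = (3/4)·20·L^(-1/4)·125^(1/3) = 75·L^(-1/4).
Profit maximization for a price taker requires P·MP_L = w: 17·75·L^(-1/4) = 637.5.
So L^(-1/4) = 0.5, which gives L = 16.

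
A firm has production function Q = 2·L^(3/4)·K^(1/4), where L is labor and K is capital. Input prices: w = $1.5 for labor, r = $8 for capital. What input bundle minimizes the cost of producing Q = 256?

Cost minimization requires the marginal rate of technical substitution to equal the input-price ratio: MP_L/MP_K = w/r.
Here MP_L/MP_K = (3/4)·(K/L)/(1/4) = 3·(K/L). Setting this equal to 1.5/8 = 0.1875 gives K = 0.0625L.
Substituting into Q = 256: 2·L^(3/4)·(0.0625L)^(1/4) = 256.
Solving, L = 256 and K = 16.

L* = 256, K* = 16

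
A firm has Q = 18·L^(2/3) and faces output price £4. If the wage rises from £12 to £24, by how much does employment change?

From P·MP_L = w with MP_L = 12·L^(-1/3), the labor demand is L(w) = (48/w)^(3).
At w = 12: L = 64. At w = 24: L = 8.
ΔL = 8 − 64 = -56.

ΔL = -56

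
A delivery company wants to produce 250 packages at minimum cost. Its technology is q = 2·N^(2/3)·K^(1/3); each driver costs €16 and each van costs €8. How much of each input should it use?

N* = 125, K* = 125

Cost minimization requires the marginal rate of technical substitution to equal the input-price ratio: MP_N/MP_K = w/r.
Here MP_N/MP_K = (2/3)·(K/N)/(1/3) = 2·(K/N). Setting this equal to 16/8 = 2 gives K = N.
Substituting into q = 250: 2·N^(2/3)·(N)^(1/3) = 250.
Solving, N = 125 and K = 125.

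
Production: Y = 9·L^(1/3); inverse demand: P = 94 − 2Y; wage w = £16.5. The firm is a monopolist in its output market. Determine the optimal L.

Marginal revenue from the inverse demand is MR = 94 − 4Y.
The marginal product is MP_L = 3·L^(-2/3).
A monopolist hires until marginal revenue product equals the wage: MR·MP_L = w.
At L, Y = 9·L^(1/3). Substituting and solving: (94 − 36·L^(1/3))·3·L^(-2/3) = 16.5 gives L = 8.

L* = 8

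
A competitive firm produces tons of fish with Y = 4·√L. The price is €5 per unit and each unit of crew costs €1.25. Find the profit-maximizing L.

MP_L = (1/2)·4·L^(-1/2) = 2·L^(-1/2).
Profit maximization for a price taker requires P·MP_L = w: 5·2·L^(-1/2) = 1.25.
So L^(-1/2) = 0.125, which gives L = 64.

L* = 64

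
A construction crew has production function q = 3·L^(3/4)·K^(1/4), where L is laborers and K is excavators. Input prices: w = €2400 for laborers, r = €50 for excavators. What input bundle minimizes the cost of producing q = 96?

Cost minimization requires the marginal rate of technical substitution to equal the input-price ratio: MP_L/MP_K = w/r.
Here MP_L/MP_K = (3/4)·(K/L)/(1/4) = 3·(K/L). Setting this equal to 2400/50 = 48 gives K = 16L.
Substituting into q = 96: 3·L^(3/4)·(16L)^(1/4) = 96.
Solving, L = 16 and K = 256.

L* = 16, K* = 256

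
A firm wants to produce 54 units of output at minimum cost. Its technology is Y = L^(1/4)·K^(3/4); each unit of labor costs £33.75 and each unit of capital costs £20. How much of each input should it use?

L* = 16, K* = 81

Cost minimization requires the marginal rate of technical substitution to equal the input-price ratio: MP_L/MP_K = w/r.
Here MP_L/MP_K = (1/4)·(K/L)/(3/4) = (1/3)·(K/L). Setting this equal to 33.75/20 = 1.6875 gives K = 5.0625L.
Substituting into Y = 54: L^(1/4)·(5.0625L)^(3/4) = 54.
Solving, L = 16 and K = 81.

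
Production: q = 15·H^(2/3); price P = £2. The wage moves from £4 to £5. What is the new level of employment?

H* = 64

From P·MP_H = w with MP_H = 10·H^(-1/3), the labor demand is H(w) = (20/w)^(3).
At w = 4: H = 125. At w = 5: H = 64.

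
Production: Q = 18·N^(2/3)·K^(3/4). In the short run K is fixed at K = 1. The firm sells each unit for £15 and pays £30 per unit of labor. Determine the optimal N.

With K = 1, MP_N = (2/3)·18·N^(-1/3)·1^(3/4) = 12·N^(-1/3).
Profit maximization for a price taker requires P·MP_N = w: 15·12·N^(-1/3) = 30.
So N^(-1/3) = 1/6, which gives N = 216.

N* = 216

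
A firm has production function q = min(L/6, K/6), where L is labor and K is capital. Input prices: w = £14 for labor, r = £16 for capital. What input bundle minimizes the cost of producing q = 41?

With a fixed-proportions technology, the cost-minimizing bundle uses no slack in either input: L/6 = K/6 = q.
So L = 6·41 = 246 and K = 6·41 = 246.

L* = 246, K* = 246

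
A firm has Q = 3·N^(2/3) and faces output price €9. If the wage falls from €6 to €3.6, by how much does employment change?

ΔN = 98

From P·MP_N = w with MP_N = 2·N^(-1/3), the labor demand is N(w) = (18/w)^(3).
At w = 6: N = 27. At w = 3.6: N = 125.
ΔN = 125 − 27 = 98.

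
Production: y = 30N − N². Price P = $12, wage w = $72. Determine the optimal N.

N* = 12

The marginal product of N is MP_N = 30 − 2N.
A price-taking firm hires until the value of the marginal product equals the wage: P·MP_N = w, so 12·(30 − 2N) = 72.
Then 30 − 2N = 6, giving N = 12.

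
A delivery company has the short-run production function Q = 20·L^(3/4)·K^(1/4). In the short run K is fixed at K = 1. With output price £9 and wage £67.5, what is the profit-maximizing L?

With K = 1, MP_L = (3/4)·20·L^(-1/4)·1^(1/4) = 15·L^(-1/4).
Profit maximization for a price taker requires P·MP_L = w: 9·15·L^(-1/4) = 67.5.
So L^(-1/4) = 0.5, which gives L = 16.

L* = 16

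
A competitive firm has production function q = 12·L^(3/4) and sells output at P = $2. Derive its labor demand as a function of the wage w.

MP_L = (3/4)·12·L^(-1/4) = 9·L^(-1/4).
Setting P·MP_L = w: 18·L^(-1/4) = w.
Solving for L: L^(-1/4) = w/18, so L = (18/w)^(4).

L(w) = 104976/w^(4)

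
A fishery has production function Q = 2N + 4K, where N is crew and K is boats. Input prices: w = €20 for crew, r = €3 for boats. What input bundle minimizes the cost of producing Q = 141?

N* = 0, K* = 35.25

The inputs are perfect substitutes, so the firm uses whichever has the lower cost per unit of output.
Cost per unit of output via N is w/2 = 10; via K it is r/4 = 0.75. K is cheaper.
Producing Q = 141 with K alone: N = 0, K = 35.25.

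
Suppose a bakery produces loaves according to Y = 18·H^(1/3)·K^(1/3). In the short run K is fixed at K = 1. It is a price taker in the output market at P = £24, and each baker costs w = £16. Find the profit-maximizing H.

With K = 1, MP_H = (1/3)·18·H^(-2/3)·1^(1/3) = 6·H^(-2/3).
Profit maximization for a price taker requires P·MP_H = w: 24·6·H^(-2/3) = 16.
So H^(-2/3) = 1/9, which gives H = 27.

H* = 27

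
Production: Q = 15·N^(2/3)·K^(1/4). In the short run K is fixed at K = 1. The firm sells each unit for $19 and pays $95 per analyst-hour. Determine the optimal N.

With K = 1, MP_N = (2/3)·15·N^(-1/3)·1^(1/4) = 10·N^(-1/3).
Profit maximization for a price taker requires P·MP_N = w: 19·10·N^(-1/3) = 95.
So N^(-1/3) = 0.5, which gives N = 8.

N* = 8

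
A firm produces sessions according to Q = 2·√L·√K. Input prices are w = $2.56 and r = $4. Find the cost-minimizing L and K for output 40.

Cost minimization requires the marginal rate of technical substitution to equal the input-price ratio: MP_L/MP_K = w/r.
Here MP_L/MP_K = (1/2)·(K/L)/(1/2) = (K/L). Setting this equal to 2.56/4 = 0.64 gives K = 0.64L.
Substituting into Q = 40: 2·L^(1/2)·(0.64L)^(1/2) = 40.
Solving, L = 25 and K = 16.

L* = 25, K* = 16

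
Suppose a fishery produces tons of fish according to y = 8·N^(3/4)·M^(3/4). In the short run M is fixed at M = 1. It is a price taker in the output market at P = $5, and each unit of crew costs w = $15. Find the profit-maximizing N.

With M = 1, MP_N = (3/4)·8·N^(-1/4)·1^(3/4) = 6·N^(-1/4).
Profit maximization for a price taker requires P·MP_N = w: 5·6·N^(-1/4) = 15.
So N^(-1/4) = 0.5, which gives N = 16.

N* = 16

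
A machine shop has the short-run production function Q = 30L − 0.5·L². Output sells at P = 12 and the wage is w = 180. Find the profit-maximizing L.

The marginal product of L is MP_L = 30 − L.
A price-taking firm hires until the value of the marginal product equals the wage: P·MP_L = w, so 12·(30 − L) = 180.
Then 30 − L = 15, giving L = 15.

L* = 15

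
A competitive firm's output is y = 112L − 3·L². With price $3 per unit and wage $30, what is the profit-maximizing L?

L* = 17

The marginal product of L is MP_L = 112 − 6L.
A price-taking firm hires until the value of the marginal product equals the wage: P·MP_L = w, so 3·(112 − 6L) = 30.
Then 112 − 6L = 10, giving L = 17.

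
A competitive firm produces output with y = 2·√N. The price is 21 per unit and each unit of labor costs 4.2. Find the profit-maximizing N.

MP_N = (1/2)·2·N^(-1/2) = N^(-1/2).
Profit maximization for a price taker requires P·MP_N = w: 21·N^(-1/2) = 4.2.
So N^(-1/2) = 0.2, which gives N = 25.

N* = 25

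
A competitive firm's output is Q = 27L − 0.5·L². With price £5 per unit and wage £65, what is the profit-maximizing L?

The marginal product of L is MP_L = 27 − L.
A price-taking firm hires until the value of the marginal product equals the wage: P·MP_L = w, so 5·(27 − L) = 65.
Then 27 − L = 13, giving L = 14.

L* = 14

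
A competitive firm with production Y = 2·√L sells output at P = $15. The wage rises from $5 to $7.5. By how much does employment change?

ΔL = -5

From P·MP_L = w with MP_L = L^(-1/2), the labor demand is L(w) = (15/w)^(2).
At w = 5: L = 9. At w = 7.5: L = 4.
ΔL = 4 − 9 = -5.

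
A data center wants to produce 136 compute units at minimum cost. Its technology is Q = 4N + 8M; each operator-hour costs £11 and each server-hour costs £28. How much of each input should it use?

N* = 34, M* = 0

The inputs are perfect substitutes, so the firm uses whichever has the lower cost per unit of output.
Cost per unit of output via N is w/4 = 2.75; via M it is r/8 = 3.5. N is cheaper.
Producing Q = 136 with N alone: N = 34, M = 0.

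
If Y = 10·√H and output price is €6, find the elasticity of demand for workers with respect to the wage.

ε = -2

MP_H = (1/2)·10·H^(-1/2), so P·MP_H = w gives 30·H^(-1/2) = w.
Solving, H(w) = (30/w)^(2). This is a constant-elasticity form: H ∝ w^(−2), so ε = −2.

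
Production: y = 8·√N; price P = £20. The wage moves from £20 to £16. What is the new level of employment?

From P·MP_N = w with MP_N = 4·N^(-1/2), the labor demand is N(w) = (80/w)^(2).
At w = 20: N = 16. At w = 16: N = 25.

N* = 25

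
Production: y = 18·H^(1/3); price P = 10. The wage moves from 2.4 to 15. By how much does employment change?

From P·MP_H = w with MP_H = 6·H^(-2/3), the labor demand is H(w) = (60/w)^(3/2).
At w = 2.4: H = 125. At w = 15: H = 8.
ΔH = 8 − 125 = -117.

ΔH = -117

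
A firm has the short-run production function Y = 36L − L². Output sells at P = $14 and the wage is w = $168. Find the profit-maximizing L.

L* = 12

The marginal product of L is MP_L = 36 − 2L.
A price-taking firm hires until the value of the marginal product equals the wage: P·MP_L = w, so 14·(36 − 2L) = 168.
Then 36 − 2L = 12, giving L = 12.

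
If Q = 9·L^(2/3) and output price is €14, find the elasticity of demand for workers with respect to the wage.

MP_L = (2/3)·9·L^(-1/3), so P·MP_L = w gives 84·L^(-1/3) = w.
Solving, L(w) = (84/w)^(3). This is a constant-elasticity form: L ∝ w^(−3), so ε = −3.

ε = -3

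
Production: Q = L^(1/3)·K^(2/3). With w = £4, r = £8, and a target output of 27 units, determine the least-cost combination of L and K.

Cost minimization requires the marginal rate of technical substitution to equal the input-price ratio: MP_L/MP_K = w/r.
Here MP_L/MP_K = (1/3)·(K/L)/(2/3) = 0.5·(K/L). Setting this equal to 4/8 = 0.5 gives K = L.
Substituting into Q = 27: L^(1/3)·(L)^(2/3) = 27.
Solving, L = 27 and K = 27.

L* = 27, K* = 27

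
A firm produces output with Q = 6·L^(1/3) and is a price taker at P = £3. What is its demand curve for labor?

L(w) = (6/w)^(3/2)

MP_L = (1/3)·6·L^(-2/3) = 2·L^(-2/3).
Setting P·MP_L = w: 6·L^(-2/3) = w.
Solving for L: L^(-2/3) = w/6, so L = (6/w)^(3/2).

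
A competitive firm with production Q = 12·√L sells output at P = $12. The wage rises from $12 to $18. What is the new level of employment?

L* = 16

From P·MP_L = w with MP_L = 6·L^(-1/2), the labor demand is L(w) = (72/w)^(2).
At w = 12: L = 36. At w = 18: L = 16.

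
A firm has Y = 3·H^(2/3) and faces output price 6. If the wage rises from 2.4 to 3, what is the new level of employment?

H* = 64

From P·MP_H = w with MP_H = 2·H^(-1/3), the labor demand is H(w) = (12/w)^(3).
At w = 2.4: H = 125. At w = 3: H = 64.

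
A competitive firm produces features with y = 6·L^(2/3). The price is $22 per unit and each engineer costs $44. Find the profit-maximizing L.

L* = 8

MP_L = (2/3)·6·L^(-1/3) = 4·L^(-1/3).
Profit maximization for a price taker requires P·MP_L = w: 22·4·L^(-1/3) = 44.
So L^(-1/3) = 0.5, which gives L = 8.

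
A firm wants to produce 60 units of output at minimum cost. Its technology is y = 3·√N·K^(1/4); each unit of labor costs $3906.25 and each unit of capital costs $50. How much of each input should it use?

Cost minimization requires the marginal rate of technical substitution to equal the input-price ratio: MP_N/MP_K = w/r.
Here MP_N/MP_K = (1/2)·(K/N)/(1/4) = 2·(K/N). Setting this equal to 3906.25/50 = 78.125 gives K = 39.0625N.
Substituting into y = 60: 3·N^(1/2)·(39.0625N)^(1/4) = 60.
Solving, N = 16 and K = 625.

N* = 16, K* = 625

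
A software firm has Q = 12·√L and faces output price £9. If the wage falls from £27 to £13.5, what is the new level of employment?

L* = 16

From P·MP_L = w with MP_L = 6·L^(-1/2), the labor demand is L(w) = (54/w)^(2).
At w = 27: L = 4. At w = 13.5: L = 16.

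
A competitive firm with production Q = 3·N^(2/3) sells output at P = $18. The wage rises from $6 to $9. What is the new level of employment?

From P·MP_N = w with MP_N = 2·N^(-1/3), the labor demand is N(w) = (36/w)^(3).
At w = 6: N = 216. At w = 9: N = 64.

N* = 64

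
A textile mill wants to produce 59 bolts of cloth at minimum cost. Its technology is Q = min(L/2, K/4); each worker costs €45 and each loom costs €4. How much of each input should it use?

L* = 118, K* = 236

With a fixed-proportions technology, the cost-minimizing bundle uses no slack in either input: L/2 = K/4 = Q.
So L = 2·59 = 118 and K = 4·59 = 236.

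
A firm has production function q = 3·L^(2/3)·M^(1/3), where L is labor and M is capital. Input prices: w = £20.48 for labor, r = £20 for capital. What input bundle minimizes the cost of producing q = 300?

L* = 125, M* = 64

Cost minimization requires the marginal rate of technical substitution to equal the input-price ratio: MP_L/MP_M = w/r.
Here MP_L/MP_M = (2/3)·(M/L)/(1/3) = 2·(M/L). Setting this equal to 20.48/20 = 1.024 gives M = 0.512L.
Substituting into q = 300: 3·L^(2/3)·(0.512L)^(1/3) = 300.
Solving, L = 125 and M = 64.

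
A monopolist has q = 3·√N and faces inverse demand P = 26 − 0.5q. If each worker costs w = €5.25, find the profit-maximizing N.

Marginal revenue from the inverse demand is MR = 26 − q.
The marginal product is MP_N = 1.5·N^(-1/2).
A monopolist hires until marginal revenue product equals the wage: MR·MP_N = w.
At N, q = 3·√N. Substituting and solving: (26 − 3·√N)·1.5·N^(-1/2) = 5.25 gives N = 16.

N* = 16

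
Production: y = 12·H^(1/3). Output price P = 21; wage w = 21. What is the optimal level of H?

H* = 8

MP_H = (1/3)·12·H^(-2/3) = 4·H^(-2/3).
Profit maximization for a price taker requires P·MP_H = w: 21·4·H^(-2/3) = 21.
So H^(-2/3) = 0.25, which gives H = 8.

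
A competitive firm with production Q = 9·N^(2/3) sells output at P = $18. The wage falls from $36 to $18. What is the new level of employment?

N* = 216

From P·MP_N = w with MP_N = 6·N^(-1/3), the labor demand is N(w) = (108/w)^(3).
At w = 36: N = 27. At w = 18: N = 216.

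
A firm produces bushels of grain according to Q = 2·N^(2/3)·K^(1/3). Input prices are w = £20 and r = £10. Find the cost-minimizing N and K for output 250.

Cost minimization requires the marginal rate of technical substitution to equal the input-price ratio: MP_N/MP_K = w/r.
Here MP_N/MP_K = (2/3)·(K/N)/(1/3) = 2·(K/N). Setting this equal to 20/10 = 2 gives K = N.
Substituting into Q = 250: 2·N^(2/3)·(N)^(1/3) = 250.
Solving, N = 125 and K = 125.

N* = 125, K* = 125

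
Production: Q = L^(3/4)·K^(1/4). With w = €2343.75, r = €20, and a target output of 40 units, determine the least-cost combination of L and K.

Cost minimization requires the marginal rate of technical substitution to equal the input-price ratio: MP_L/MP_K = w/r.
Here MP_L/MP_K = (3/4)·(K/L)/(1/4) = 3·(K/L). Setting this equal to 2343.75/20 = 117.1875 gives K = 39.0625L.
Substituting into Q = 40: L^(3/4)·(39.0625L)^(1/4) = 40.
Solving, L = 16 and K = 625.

L* = 16, K* = 625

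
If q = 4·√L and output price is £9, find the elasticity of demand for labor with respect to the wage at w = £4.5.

ε = -2

MP_L = (1/2)·4·L^(-1/2), so P·MP_L = w gives 18·L^(-1/2) = w.
Solving, L(w) = (18/w)^(2). This is a constant-elasticity form: L ∝ w^(−2), so ε = −2.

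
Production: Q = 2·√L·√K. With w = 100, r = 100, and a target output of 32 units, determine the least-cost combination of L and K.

Cost minimization requires the marginal rate of technical substitution to equal the input-price ratio: MP_L/MP_K = w/r.
Here MP_L/MP_K = (1/2)·(K/L)/(1/2) = (K/L). Setting this equal to 100/100 = 1 gives K = L.
Substituting into Q = 32: 2·L^(1/2)·(L)^(1/2) = 32.
Solving, L = 16 and K = 16.

L* = 16, K* = 16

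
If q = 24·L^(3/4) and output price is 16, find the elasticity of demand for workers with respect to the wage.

ε = -4

MP_L = (3/4)·24·L^(-1/4), so P·MP_L = w gives 288·L^(-1/4) = w.
Solving, L(w) = (288/w)^(4). This is a constant-elasticity form: L ∝ w^(−4), so ε = −4.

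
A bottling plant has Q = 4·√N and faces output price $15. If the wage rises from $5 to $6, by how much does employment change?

From P·MP_N = w with MP_N = 2·N^(-1/2), the labor demand is N(w) = (30/w)^(2).
At w = 5: N = 36. At w = 6: N = 25.
ΔN = 25 − 36 = -11.

ΔN = -11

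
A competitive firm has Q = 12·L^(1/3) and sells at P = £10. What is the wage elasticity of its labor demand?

ε = -1.5

MP_L = (1/3)·12·L^(-2/3), so P·MP_L = w gives 40·L^(-2/3) = w.
Solving, L(w) = (40/w)^(3/2). This is a constant-elasticity form: L ∝ w^(−3/2), so ε = −3/2.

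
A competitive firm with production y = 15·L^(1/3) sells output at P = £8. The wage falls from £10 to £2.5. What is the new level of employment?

From P·MP_L = w with MP_L = 5·L^(-2/3), the labor demand is L(w) = (40/w)^(3/2).
At w = 10: L = 8. At w = 2.5: L = 64.

L* = 64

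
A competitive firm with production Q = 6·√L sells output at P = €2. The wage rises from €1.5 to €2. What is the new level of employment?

From P·MP_L = w with MP_L = 3·L^(-1/2), the labor demand is L(w) = (6/w)^(2).
At w = 1.5: L = 16. At w = 2: L = 9.

L* = 9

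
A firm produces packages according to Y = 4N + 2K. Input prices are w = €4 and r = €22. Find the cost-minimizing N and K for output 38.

The inputs are perfect substitutes, so the firm uses whichever has the lower cost per unit of output.
Cost per unit of output via N is w/4 = 1; via K it is r/2 = 11. N is cheaper.
Producing Y = 38 with N alone: N = 9.5, K = 0.

N* = 9.5, K* = 0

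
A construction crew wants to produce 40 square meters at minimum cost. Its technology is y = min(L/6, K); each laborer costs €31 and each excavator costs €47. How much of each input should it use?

With a fixed-proportions technology, the cost-minimizing bundle uses no slack in either input: L/6 = K = y.
So L = 6·40 = 240 and K = 40.

L* = 240, K* = 40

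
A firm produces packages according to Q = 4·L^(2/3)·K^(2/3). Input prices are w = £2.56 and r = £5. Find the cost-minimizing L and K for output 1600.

Cost minimization requires the marginal rate of technical substitution to equal the input-price ratio: MP_L/MP_K = w/r.
Here MP_L/MP_K = (2/3)·(K/L)/(2/3) = (K/L). Setting this equal to 2.56/5 = 0.512 gives K = 0.512L.
Substituting into Q = 1600: 4·L^(2/3)·(0.512L)^(2/3) = 1600.
Solving, L = 125 and K = 64.

L* = 125, K* = 64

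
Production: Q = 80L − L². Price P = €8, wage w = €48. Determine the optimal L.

L* = 37

The marginal product of L is MP_L = 80 − 2L.
A price-taking firm hires until the value of the marginal product equals the wage: P·MP_L = w, so 8·(80 − 2L) = 48.
Then 80 − 2L = 6, giving L = 37.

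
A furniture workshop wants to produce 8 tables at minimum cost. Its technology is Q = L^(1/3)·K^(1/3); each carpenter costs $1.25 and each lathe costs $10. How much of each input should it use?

Cost minimization requires the marginal rate of technical substitution to equal the input-price ratio: MP_L/MP_K = w/r.
Here MP_L/MP_K = (1/3)·(K/L)/(1/3) = (K/L). Setting this equal to 1.25/10 = 0.125 gives K = 0.125L.
Substituting into Q = 8: L^(1/3)·(0.125L)^(1/3) = 8.
Solving, L = 64 and K = 8.

L* = 64, K* = 8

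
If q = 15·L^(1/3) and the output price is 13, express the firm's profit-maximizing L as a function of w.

L(w) = (65/w)^(3/2)

MP_L = (1/3)·15·L^(-2/3) = 5·L^(-2/3).
Setting P·MP_L = w: 65·L^(-2/3) = w.
Solving for L: L^(-2/3) = w/65, so L = (65/w)^(3/2).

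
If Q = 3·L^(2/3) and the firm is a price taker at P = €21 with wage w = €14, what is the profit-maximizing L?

L* = 27

MP_L = (2/3)·3·L^(-1/3) = 2·L^(-1/3).
Profit maximization for a price taker requires P·MP_L = w: 21·2·L^(-1/3) = 14.
So L^(-1/3) = 1/3, which gives L = 27.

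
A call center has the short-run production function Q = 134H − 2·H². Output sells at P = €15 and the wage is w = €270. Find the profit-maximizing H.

The marginal product of H is MP_H = 134 − 4H.
A price-taking firm hires until the value of the marginal product equals the wage: P·MP_H = w, so 15·(134 − 4H) = 270.
Then 134 − 4H = 18, giving H = 29.

H* = 29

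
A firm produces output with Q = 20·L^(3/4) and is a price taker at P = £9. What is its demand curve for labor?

MP_L = (3/4)·20·L^(-1/4) = 15·L^(-1/4).
Setting P·MP_L = w: 135·L^(-1/4) = w.
Solving for L: L^(-1/4) = w/135, so L = (135/w)^(4).

L(w) = (135/w)^(4)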